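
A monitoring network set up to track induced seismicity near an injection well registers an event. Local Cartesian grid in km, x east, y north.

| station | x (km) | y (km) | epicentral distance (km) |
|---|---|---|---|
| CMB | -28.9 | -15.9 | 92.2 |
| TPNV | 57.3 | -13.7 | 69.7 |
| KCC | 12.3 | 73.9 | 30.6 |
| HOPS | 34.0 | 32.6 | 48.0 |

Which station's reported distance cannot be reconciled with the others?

HOPS

Solve using three stations at a time. Using CMB, TPNV, KCC (subtract circle equations pairwise → linear system) gives (x, y) ≈ (33.6, 51.9).
Distances from that point to each station vs reported:
  CMB: calculated 92.2 vs reported 92.2 → residual 0.0 km
  TPNV: calculated 69.7 vs reported 69.7 → residual 0.0 km
  KCC: calculated 30.7 vs reported 30.6 → residual 0.1 km
  HOPS: calculated 19.3 vs reported 48.0 → residual 28.7 km
CMB, TPNV, KCC are mutually consistent (residuals ≈ 0); HOPS is off by 28.7 km.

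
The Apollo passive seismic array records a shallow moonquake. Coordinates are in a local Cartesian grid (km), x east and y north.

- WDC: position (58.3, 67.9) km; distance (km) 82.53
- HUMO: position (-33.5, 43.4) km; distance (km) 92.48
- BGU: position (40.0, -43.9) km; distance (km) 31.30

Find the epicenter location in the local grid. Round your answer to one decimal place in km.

(40.1, -12.6)

Circle about each station: (x − 58.3)² + (y − 67.9)² = 82.53²; (x + 33.5)² + (y − 43.4)² = 92.48²; (x − 40.0)² + (y + 43.9)² = 31.30².
Subtracting pairs of circle equations eliminates x²+y² and gives linear equations (the radical axes):
-183.6 x − 49.0 y = -6744.84
-36.6 x − 223.6 y = 1349.42
Solving the 2×2 system: x ≈ 40.1, y ≈ -12.6 km.
Check against WDC (with the unrounded x, y): √((x − 58.3)²+(y − 67.9)²) = 82.53 ≈ 82.53 km. ✓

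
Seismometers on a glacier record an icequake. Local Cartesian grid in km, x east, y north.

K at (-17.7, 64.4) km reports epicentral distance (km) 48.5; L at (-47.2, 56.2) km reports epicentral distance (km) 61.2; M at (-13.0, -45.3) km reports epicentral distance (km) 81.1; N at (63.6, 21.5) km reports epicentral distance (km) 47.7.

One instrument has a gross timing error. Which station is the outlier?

Solve using three stations at a time. Using K, M, N (subtract circle equations pairwise → linear system) gives (x, y) ≈ (16.7, 30.2).
Distances from that point to each station vs reported:
  K: calculated 48.5 vs reported 48.5 → residual 0.0 km
  L: calculated 69.0 vs reported 61.2 → residual 7.8 km
  M: calculated 81.1 vs reported 81.1 → residual 0.0 km
  N: calculated 47.7 vs reported 47.7 → residual 0.0 km
K, M, N are mutually consistent (residuals ≈ 0); L is off by 7.8 km.

L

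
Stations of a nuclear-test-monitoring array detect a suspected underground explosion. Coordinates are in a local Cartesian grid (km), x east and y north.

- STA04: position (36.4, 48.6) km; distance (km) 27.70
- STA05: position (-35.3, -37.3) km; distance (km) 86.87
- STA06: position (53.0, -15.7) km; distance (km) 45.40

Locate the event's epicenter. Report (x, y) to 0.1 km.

28.0 km east, 22.2 km north

Circle about each station: (x − 36.4)² + (y − 48.6)² = 27.70²; (x + 35.3)² + (y + 37.3)² = 86.87²; (x − 53.0)² + (y + 15.7)² = 45.40².
Subtracting the STA04 equation from the STA05 and STA06 equations removes the quadratic terms:
-143.4 x − 171.8 y = -7828.65
33.2 x − 128.6 y = -1925.30
Solving the 2×2 system: x ≈ 28.0, y ≈ 22.2 km.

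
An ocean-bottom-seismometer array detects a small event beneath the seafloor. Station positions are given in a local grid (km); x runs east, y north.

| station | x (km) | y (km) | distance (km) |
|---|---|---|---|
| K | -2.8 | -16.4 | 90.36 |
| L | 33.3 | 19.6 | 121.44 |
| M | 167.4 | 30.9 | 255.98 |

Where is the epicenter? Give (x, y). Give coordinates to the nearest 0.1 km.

x ≈ -88.0 km, y ≈ 13.7 km

Circle about each station: (x + 2.8)² + (y + 16.4)² = 90.36²; (x − 33.3)² + (y − 19.6)² = 121.44²; (x − 167.4)² + (y − 30.9)² = 255.98².
Subtracting the K equation from the L and M equations removes the quadratic terms:
72.2 x + 72.0 y = -5366.49
340.4 x + 94.6 y = -28660.06
Solving the 2×2 system: x ≈ -88.0, y ≈ 13.7 km.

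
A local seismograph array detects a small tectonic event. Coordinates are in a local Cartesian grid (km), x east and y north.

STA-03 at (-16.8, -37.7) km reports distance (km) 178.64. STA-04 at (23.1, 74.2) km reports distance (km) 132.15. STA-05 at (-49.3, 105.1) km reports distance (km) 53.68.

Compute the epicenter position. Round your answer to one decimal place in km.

Circle about each station: (x + 16.8)² + (y + 37.7)² = 178.64²; (x − 23.1)² + (y − 74.2)² = 132.15²; (x + 49.3)² + (y − 105.1)² = 53.68².
Subtracting pairs of circle equations eliminates x²+y² and gives linear equations (the radical axes):
79.8 x + 223.8 y = 18784.35
-65.0 x + 285.6 y = 40803.68
Solving the 2×2 system: x ≈ -100.9, y ≈ 119.9 km.

(-100.9, 119.9)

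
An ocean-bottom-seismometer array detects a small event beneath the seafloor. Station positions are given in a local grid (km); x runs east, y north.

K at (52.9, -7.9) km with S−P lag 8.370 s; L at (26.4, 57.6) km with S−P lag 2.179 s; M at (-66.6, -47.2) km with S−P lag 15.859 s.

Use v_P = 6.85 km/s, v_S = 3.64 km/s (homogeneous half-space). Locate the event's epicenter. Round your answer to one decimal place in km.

15.1 km east, 45.0 km north

Distance from S−P lag: d = Δt · v_P v_S / (v_P − v_S) = Δt · (6.85·3.64)/(6.85−3.64) ≈ 7.7676·Δt.
So d_K = 65.01, d_L = 16.93, d_M = 123.19 km.
Circle about each station: (x − 52.9)² + (y + 7.9)² = 65.01²; (x − 26.4)² + (y − 57.6)² = 16.93²; (x + 66.6)² + (y + 47.2)² = 123.19².
Subtracting the K equation from the L and M equations removes the quadratic terms:
-53.0 x + 131.0 y = 5093.58
-239.0 x − 78.6 y = -7146.90
Solving the 2×2 system: x ≈ 15.1, y ≈ 45.0 km.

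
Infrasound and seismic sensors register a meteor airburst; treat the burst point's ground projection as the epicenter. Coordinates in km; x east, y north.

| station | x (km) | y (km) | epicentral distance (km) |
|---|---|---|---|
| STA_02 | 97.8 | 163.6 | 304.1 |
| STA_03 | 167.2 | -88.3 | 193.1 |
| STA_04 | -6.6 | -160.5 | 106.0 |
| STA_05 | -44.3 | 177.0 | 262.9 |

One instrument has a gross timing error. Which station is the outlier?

Solve using three stations at a time. Using STA_02, STA_04, STA_05 (subtract circle equations pairwise → linear system) gives (x, y) ≈ (-79.4, -83.5).
Distances from that point to each station vs reported:
  STA_02: calculated 304.1 vs reported 304.1 → residual 0.0 km
  STA_03: calculated 246.6 vs reported 193.1 → residual 53.5 km
  STA_04: calculated 105.9 vs reported 106.0 → residual 0.1 km
  STA_05: calculated 262.9 vs reported 262.9 → residual 0.0 km
STA_02, STA_04, STA_05 are mutually consistent (residuals ≈ 0); STA_03 is off by 53.5 km.

STA_03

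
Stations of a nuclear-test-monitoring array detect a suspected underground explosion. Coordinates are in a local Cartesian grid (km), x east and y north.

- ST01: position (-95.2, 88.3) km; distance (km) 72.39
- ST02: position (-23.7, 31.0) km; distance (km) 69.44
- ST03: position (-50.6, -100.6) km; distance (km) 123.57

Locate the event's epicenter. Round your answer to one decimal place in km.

Circle about each station: (x + 95.2)² + (y − 88.3)² = 72.39²; (x + 23.7)² + (y − 31.0)² = 69.44²; (x + 50.6)² + (y + 100.6)² = 123.57².
Subtracting the ST01 equation from the ST02 and ST03 equations removes the quadratic terms:
143.0 x − 114.6 y = -14918.84
89.2 x − 377.8 y = -14208.44
Solving the 2×2 system: x ≈ -91.5, y ≈ 16.0 km.

(-91.5, 16.0)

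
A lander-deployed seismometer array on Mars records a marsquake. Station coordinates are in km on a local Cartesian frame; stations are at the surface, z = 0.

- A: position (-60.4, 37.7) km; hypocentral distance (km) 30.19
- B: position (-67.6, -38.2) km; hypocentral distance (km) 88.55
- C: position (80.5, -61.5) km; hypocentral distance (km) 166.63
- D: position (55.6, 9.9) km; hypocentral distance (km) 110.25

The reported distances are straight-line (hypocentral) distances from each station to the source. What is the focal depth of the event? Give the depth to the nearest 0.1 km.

Each station gives a sphere (x−x_i)² + (y−y_i)² + z² = d_i² (stations at z=0).
Subtracting the A sphere from B and C: z² cancels, leaving linear equations in x and y:
-14.4 x − 151.8 y = -5970.12
281.8 x − 198.4 y = -21661.07
Solving: x ≈ -46.099, y ≈ 43.702 km (keep extra digits for the depth step; rounded: -46.1, 43.7).
Then from the A sphere: z² = 30.19² − (x + 60.4)² − (y − 37.7)² with x = -46.099, y = 43.702, so z ≈ 25.902 ≈ 25.9 km.

depth ≈ 25.9 km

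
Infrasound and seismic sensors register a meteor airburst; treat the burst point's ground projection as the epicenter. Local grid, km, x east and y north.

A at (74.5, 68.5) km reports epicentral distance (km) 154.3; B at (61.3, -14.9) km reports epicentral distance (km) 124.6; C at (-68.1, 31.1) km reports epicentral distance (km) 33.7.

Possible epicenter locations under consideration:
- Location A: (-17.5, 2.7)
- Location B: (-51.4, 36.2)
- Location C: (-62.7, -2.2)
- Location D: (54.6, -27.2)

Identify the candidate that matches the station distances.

For each candidate, compare |candidate − station| to the reported distance:
Location A: residuals A 41.2, B 43.9, C 24.3 → max 43.9 km
Location B: residuals A 24.3, B 0.9, C 16.2 → max 24.3 km
Location C: residuals A 0.0, B 0.0, C 0.0 → max 0.0 km
Location D: residuals A 56.6, B 110.6, C 102.1 → max 110.6 km
Only Location C has all residuals ≈ 0.

Location C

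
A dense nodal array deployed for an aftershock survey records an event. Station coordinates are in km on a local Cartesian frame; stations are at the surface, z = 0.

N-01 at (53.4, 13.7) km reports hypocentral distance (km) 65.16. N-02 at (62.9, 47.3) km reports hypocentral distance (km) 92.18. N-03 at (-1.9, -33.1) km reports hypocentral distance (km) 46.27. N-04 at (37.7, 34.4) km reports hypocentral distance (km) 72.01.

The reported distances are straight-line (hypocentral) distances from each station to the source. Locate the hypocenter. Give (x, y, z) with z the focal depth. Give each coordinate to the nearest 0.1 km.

(16.2, -20.9, 40.8)

Each station gives a sphere (x−x_i)² + (y−y_i)² + z² = d_i² (stations at z=0).
Subtracting the N-01 sphere from N-02 and N-03: z² cancels, leaving linear equations in x and y:
19.0 x + 67.2 y = -1096.88
-110.6 x − 93.6 y = 164.88
Solving: x ≈ 16.199, y ≈ -20.903 km (keep extra digits for the depth step; rounded: 16.2, -20.9).
Then from the N-01 sphere: z² = 65.16² − (x − 53.4)² − (y − 13.7)² with x = 16.199, y = -20.903, so z ≈ 40.799 ≈ 40.8 km.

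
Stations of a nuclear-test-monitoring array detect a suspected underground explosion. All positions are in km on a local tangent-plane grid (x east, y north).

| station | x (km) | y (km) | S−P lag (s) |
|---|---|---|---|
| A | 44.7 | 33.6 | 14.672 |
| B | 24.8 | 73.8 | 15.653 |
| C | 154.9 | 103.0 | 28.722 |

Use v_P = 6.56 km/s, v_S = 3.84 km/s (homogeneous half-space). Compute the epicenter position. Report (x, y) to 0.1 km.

Distance from S−P lag: d = Δt · v_P v_S / (v_P − v_S) = Δt · (6.56·3.84)/(6.56−3.84) ≈ 9.2612·Δt.
So d_A = 135.88, d_B = 144.97, d_C = 266.00 km.
Circle about each station: (x − 44.7)² + (y − 33.6)² = 135.88²; (x − 24.8)² + (y − 73.8)² = 144.97²; (x − 154.9)² + (y − 103.0)² = 266.00².
Subtracting the A equation from the B and C equations removes the quadratic terms:
-39.8 x + 80.4 y = 381.50
220.4 x + 138.8 y = -20816.67
Solving the 2×2 system: x ≈ -74.3, y ≈ -32.0 km.

(-74.3, -32.0)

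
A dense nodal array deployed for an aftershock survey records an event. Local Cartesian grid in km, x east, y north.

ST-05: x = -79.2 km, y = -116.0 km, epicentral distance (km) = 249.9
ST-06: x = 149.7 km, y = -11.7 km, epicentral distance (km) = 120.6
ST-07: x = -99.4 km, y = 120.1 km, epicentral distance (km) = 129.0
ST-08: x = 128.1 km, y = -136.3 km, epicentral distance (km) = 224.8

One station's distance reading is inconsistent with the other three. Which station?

ST-07

Solve using three stations at a time. Using ST-05, ST-06, ST-08 (subtract circle equations pairwise → linear system) gives (x, y) ≈ (73.5, 81.8).
Distances from that point to each station vs reported:
  ST-05: calculated 249.9 vs reported 249.9 → residual 0.0 km
  ST-06: calculated 120.6 vs reported 120.6 → residual 0.0 km
  ST-07: calculated 177.1 vs reported 129.0 → residual 48.1 km
  ST-08: calculated 224.8 vs reported 224.8 → residual 0.0 km
ST-05, ST-06, ST-08 are mutually consistent (residuals ≈ 0); ST-07 is off by 48.1 km.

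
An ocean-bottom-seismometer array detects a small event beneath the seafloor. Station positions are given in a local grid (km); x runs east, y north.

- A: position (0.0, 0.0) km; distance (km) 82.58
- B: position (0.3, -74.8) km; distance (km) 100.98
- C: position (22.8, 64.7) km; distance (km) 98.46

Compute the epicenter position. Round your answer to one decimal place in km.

(81.3, -14.5)

Circle about each station: x² + y² = 82.58²; (x − 0.3)² + (y + 74.8)² = 100.98²; (x − 22.8)² + (y − 64.7)² = 98.46².
Subtracting pairs of circle equations eliminates x²+y² and gives linear equations (the radical axes):
0.6 x − 149.6 y = 2217.63
45.6 x + 129.4 y = 1831.01
Solving the 2×2 system: x ≈ 81.3, y ≈ -14.5 km.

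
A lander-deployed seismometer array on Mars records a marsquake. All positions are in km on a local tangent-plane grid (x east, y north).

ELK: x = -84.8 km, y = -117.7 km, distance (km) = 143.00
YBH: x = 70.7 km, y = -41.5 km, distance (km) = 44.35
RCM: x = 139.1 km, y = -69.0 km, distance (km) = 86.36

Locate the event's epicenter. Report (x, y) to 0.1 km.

Circle about each station: (x + 84.8)² + (y + 117.7)² = 143.00²; (x − 70.7)² + (y + 41.5)² = 44.35²; (x − 139.1)² + (y + 69.0)² = 86.36².
Subtracting the ELK equation from the YBH and RCM equations removes the quadratic terms:
311.0 x + 152.4 y = 4158.49
447.8 x + 97.4 y = 16056.43
Solving the 2×2 system: x ≈ 53.8, y ≈ -82.5 km.

(53.8, -82.5)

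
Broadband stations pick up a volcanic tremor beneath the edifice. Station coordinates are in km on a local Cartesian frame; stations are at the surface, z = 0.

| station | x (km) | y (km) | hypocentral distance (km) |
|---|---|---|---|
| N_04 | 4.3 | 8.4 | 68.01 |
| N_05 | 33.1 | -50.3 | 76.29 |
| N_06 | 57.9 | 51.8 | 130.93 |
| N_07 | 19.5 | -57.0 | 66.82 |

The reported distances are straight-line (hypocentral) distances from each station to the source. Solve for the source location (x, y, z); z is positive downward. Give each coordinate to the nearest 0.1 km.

Each station gives a sphere (x−x_i)² + (y−y_i)² + z² = d_i² (stations at z=0).
Subtracting the N_04 sphere from N_05 and N_06: z² cancels, leaving linear equations in x and y:
57.6 x − 117.4 y = 2341.85
107.2 x + 86.8 y = -6570.70
Solving: x ≈ -32.308, y ≈ -35.799 km (keep extra digits for the depth step; rounded: -32.3, -35.8).
Then from the N_04 sphere: z² = 68.01² − (x − 4.3)² − (y − 8.4)² with x = -32.308, y = -35.799, so z ≈ 36.492 ≈ 36.5 km.

(-32.3, -35.8, 36.5)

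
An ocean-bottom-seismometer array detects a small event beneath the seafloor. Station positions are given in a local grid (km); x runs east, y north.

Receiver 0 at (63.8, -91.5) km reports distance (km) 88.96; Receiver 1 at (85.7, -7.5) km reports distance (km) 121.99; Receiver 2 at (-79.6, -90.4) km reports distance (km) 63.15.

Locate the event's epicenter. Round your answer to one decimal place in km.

Circle about each station: (x − 63.8)² + (y + 91.5)² = 88.96²; (x − 85.7)² + (y + 7.5)² = 121.99²; (x + 79.6)² + (y + 90.4)² = 63.15².
Subtracting pairs of circle equations eliminates x²+y² and gives linear equations (the radical axes):
43.8 x + 168.0 y = -12009.63
-286.8 x + 2.2 y = 5991.59
Solving the 2×2 system: x ≈ -21.4, y ≈ -65.9 km.
Check against Receiver 0 (with the unrounded x, y): √((x − 63.8)²+(y + 91.5)²) = 88.96 ≈ 88.96 km. ✓

x ≈ -21.4 km, y ≈ -65.9 km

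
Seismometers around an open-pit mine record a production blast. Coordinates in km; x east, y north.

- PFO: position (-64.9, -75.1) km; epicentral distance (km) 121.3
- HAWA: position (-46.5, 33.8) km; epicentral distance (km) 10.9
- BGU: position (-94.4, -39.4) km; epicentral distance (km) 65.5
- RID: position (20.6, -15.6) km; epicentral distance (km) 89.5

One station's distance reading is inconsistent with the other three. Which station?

BGU

Solve using three stations at a time. Using PFO, HAWA, RID (subtract circle equations pairwise → linear system) gives (x, y) ≈ (-45.6, 44.7).
Distances from that point to each station vs reported:
  PFO: calculated 121.3 vs reported 121.3 → residual 0.0 km
  HAWA: calculated 10.9 vs reported 10.9 → residual 0.0 km
  BGU: calculated 97.2 vs reported 65.5 → residual 31.7 km
  RID: calculated 89.5 vs reported 89.5 → residual 0.0 km
PFO, HAWA, RID are mutually consistent (residuals ≈ 0); BGU is off by 31.7 km.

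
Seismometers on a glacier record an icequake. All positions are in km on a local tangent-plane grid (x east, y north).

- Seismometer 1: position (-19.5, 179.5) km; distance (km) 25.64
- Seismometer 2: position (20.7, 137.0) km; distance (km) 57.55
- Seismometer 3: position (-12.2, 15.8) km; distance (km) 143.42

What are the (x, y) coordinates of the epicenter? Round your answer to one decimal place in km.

-33.0 km east, 157.7 km north

Circle about each station: (x + 19.5)² + (y − 179.5)² = 25.64²; (x − 20.7)² + (y − 137.0)² = 57.55²; (x + 12.2)² + (y − 15.8)² = 143.42².
Subtracting the Seismometer 1 equation from the Seismometer 2 and Seismometer 3 equations removes the quadratic terms:
80.4 x − 85.0 y = -16057.60
14.6 x − 327.4 y = -52113.91
Solving the 2×2 system: x ≈ -33.0, y ≈ 157.7 km.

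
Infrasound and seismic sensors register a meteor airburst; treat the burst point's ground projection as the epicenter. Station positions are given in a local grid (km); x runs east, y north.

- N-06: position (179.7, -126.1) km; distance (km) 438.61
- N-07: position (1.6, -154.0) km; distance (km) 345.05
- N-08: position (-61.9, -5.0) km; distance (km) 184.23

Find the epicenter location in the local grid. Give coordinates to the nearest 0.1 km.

x ≈ -160.7 km, y ≈ 150.5 km

Circle about each station: (x − 179.7)² + (y + 126.1)² = 438.61²; (x − 1.6)² + (y + 154.0)² = 345.05²; (x + 61.9)² + (y + 5.0)² = 184.23².
Subtracting the N-06 equation from the N-07 and N-08 equations removes the quadratic terms:
-356.2 x − 55.8 y = 48844.49
-483.2 x + 242.2 y = 114101.35
Solving the 2×2 system: x ≈ -160.7, y ≈ 150.5 km.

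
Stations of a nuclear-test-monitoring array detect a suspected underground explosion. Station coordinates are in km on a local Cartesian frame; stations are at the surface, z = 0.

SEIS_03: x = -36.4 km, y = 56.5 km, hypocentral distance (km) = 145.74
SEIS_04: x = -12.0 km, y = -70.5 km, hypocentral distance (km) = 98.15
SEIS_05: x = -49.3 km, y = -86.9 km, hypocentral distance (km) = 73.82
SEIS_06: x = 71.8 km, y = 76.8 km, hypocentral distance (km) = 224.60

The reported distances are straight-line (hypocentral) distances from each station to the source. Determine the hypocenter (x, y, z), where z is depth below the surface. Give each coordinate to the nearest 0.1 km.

(-92.4, -65.8, 56.1)

Each station gives a sphere (x−x_i)² + (y−y_i)² + z² = d_i² (stations at z=0).
Subtracting the SEIS_03 sphere from SEIS_04 and SEIS_05: z² cancels, leaving linear equations in x and y:
48.8 x − 254.0 y = 12203.77
-25.8 x − 286.8 y = 21255.65
Solving: x ≈ -92.408, y ≈ -65.800 km (keep extra digits for the depth step; rounded: -92.4, -65.8).
Then from the SEIS_03 sphere: z² = 145.74² − (x + 36.4)² − (y − 56.5)² with x = -92.408, y = -65.800, so z ≈ 56.089 ≈ 56.1 km.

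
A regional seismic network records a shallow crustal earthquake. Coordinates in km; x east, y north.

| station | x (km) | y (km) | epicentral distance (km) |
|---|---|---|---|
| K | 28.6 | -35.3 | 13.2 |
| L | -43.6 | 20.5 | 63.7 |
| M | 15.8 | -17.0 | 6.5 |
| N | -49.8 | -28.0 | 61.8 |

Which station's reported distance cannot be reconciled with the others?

Solve using three stations at a time. Using L, M, N (subtract circle equations pairwise → linear system) gives (x, y) ≈ (10.3, -13.5).
Distances from that point to each station vs reported:
  K: calculated 28.5 vs reported 13.2 → residual 15.3 km
  L: calculated 63.7 vs reported 63.7 → residual 0.0 km
  M: calculated 6.5 vs reported 6.5 → residual 0.0 km
  N: calculated 61.8 vs reported 61.8 → residual 0.0 km
L, M, N are mutually consistent (residuals ≈ 0); K is off by 15.3 km.

K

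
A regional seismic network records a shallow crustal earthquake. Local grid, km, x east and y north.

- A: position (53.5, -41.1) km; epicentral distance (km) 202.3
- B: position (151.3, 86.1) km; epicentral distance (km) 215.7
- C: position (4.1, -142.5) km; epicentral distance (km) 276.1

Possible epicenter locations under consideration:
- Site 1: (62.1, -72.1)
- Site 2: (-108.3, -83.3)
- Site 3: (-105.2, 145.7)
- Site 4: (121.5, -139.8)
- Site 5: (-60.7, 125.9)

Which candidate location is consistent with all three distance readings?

For each candidate, compare |candidate − station| to the reported distance:
Site 1: residuals A 170.1, B 34.1, C 184.9 → max 184.9 km
Site 2: residuals A 35.1, B 94.3, C 149.1 → max 149.1 km
Site 3: residuals A 42.8, B 47.6, C 32.1 → max 47.6 km
Site 4: residuals A 82.4, B 12.2, C 158.7 → max 158.7 km
Site 5: residuals A 0.0, B 0.0, C 0.0 → max 0.0 km
Only Site 5 has all residuals ≈ 0.

Site 5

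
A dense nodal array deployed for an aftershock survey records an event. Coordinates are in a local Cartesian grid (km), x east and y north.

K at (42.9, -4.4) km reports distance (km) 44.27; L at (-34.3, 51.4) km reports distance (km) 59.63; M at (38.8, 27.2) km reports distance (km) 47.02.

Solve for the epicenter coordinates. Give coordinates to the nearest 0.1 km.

Circle about each station: (x − 42.9)² + (y + 4.4)² = 44.27²; (x + 34.3)² + (y − 51.4)² = 59.63²; (x − 38.8)² + (y − 27.2)² = 47.02².
Subtracting the K equation from the L and M equations removes the quadratic terms:
-154.4 x + 111.6 y = 362.78
-8.2 x + 63.2 y = 134.46
Solving the 2×2 system: x ≈ -0.9, y ≈ 2.0 km.

-0.9 km east, 2.0 km north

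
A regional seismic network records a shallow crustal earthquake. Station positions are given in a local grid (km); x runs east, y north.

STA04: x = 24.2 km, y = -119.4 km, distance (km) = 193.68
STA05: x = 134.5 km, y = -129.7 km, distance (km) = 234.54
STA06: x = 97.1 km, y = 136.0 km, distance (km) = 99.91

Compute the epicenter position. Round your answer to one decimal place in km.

Circle about each station: (x − 24.2)² + (y + 119.4)² = 193.68²; (x − 134.5)² + (y + 129.7)² = 234.54²; (x − 97.1)² + (y − 136.0)² = 99.91².
Subtracting pairs of circle equations eliminates x²+y² and gives linear equations (the radical axes):
220.6 x − 20.6 y = 2573.27
145.8 x + 510.8 y = 40612.34
Solving the 2×2 system: x ≈ 18.6, y ≈ 74.2 km.
Check against STA04 (with the unrounded x, y): √((x − 24.2)²+(y + 119.4)²) = 193.68 ≈ 193.68 km. ✓

(18.6, 74.2)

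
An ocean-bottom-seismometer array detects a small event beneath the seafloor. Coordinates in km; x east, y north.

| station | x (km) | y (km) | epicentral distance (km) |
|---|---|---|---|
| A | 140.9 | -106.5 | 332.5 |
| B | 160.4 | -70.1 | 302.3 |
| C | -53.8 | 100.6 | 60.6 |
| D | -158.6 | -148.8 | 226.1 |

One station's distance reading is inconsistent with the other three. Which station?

Solve using three stations at a time. Using B, C, D (subtract circle equations pairwise → linear system) gives (x, y) ≈ (-106.8, 71.3).
Distances from that point to each station vs reported:
  A: calculated 304.9 vs reported 332.5 → residual 27.6 km
  B: calculated 302.3 vs reported 302.3 → residual 0.0 km
  C: calculated 60.6 vs reported 60.6 → residual 0.0 km
  D: calculated 226.1 vs reported 226.1 → residual 0.0 km
B, C, D are mutually consistent (residuals ≈ 0); A is off by 27.6 km.

A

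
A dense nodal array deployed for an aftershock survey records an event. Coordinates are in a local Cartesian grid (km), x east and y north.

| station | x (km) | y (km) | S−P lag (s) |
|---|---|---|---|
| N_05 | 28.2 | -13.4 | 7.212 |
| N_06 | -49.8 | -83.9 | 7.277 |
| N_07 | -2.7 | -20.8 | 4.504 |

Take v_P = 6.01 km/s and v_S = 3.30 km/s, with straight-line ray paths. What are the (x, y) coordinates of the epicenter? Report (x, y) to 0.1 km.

Distance from S−P lag: d = Δt · v_P v_S / (v_P − v_S) = Δt · (6.01·3.30)/(6.01−3.30) ≈ 7.3185·Δt.
So d_N_05 = 52.78, d_N_06 = 53.26, d_N_07 = 32.96 km.
Circle about each station: (x − 28.2)² + (y + 13.4)² = 52.78²; (x + 49.8)² + (y + 83.9)² = 53.26²; (x + 2.7)² + (y + 20.8)² = 32.96².
Subtracting pairs of circle equations eliminates x²+y² and gives linear equations (the radical axes):
-156.0 x − 141.0 y = 8493.55
-61.8 x − 14.8 y = 1164.50
Solving the 2×2 system: x ≈ -6.0, y ≈ -53.6 km.
Check against N_05 (with the unrounded x, y): √((x − 28.2)²+(y + 13.4)²) = 52.78 ≈ 52.78 km. ✓

-6.0 km east, -53.6 km north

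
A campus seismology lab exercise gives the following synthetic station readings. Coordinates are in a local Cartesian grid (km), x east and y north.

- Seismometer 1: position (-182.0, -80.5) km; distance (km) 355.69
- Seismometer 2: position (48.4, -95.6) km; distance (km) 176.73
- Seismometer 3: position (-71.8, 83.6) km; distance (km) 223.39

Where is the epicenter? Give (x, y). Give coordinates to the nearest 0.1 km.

149.0 km east, 49.7 km north

Circle about each station: (x + 182.0)² + (y + 80.5)² = 355.69²; (x − 48.4)² + (y + 95.6)² = 176.73²; (x + 71.8)² + (y − 83.6)² = 223.39².
Subtracting the Seismometer 1 equation from the Seismometer 2 and Seismometer 3 equations removes the quadratic terms:
460.8 x − 30.2 y = 67159.55
220.4 x + 328.2 y = 49152.23
Solving the 2×2 system: x ≈ 149.0, y ≈ 49.7 km.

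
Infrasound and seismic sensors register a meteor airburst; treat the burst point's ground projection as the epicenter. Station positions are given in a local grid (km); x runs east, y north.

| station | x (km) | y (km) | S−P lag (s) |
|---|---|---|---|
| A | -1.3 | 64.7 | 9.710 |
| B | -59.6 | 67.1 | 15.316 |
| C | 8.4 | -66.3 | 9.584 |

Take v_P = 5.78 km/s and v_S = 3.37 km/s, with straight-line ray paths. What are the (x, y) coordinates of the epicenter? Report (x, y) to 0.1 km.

Distance from S−P lag: d = Δt · v_P v_S / (v_P − v_S) = Δt · (5.78·3.37)/(5.78−3.37) ≈ 8.0824·Δt.
So d_A = 78.48, d_B = 123.79, d_C = 77.46 km.
Circle about each station: (x + 1.3)² + (y − 64.7)² = 78.48²; (x + 59.6)² + (y − 67.1)² = 123.79²; (x − 8.4)² + (y + 66.3)² = 77.46².
Subtracting the A equation from the B and C equations removes the quadratic terms:
-116.6 x + 4.8 y = -5298.06
19.4 x − 262.0 y = 437.53
Solving the 2×2 system: x ≈ 45.5, y ≈ 1.7 km.

45.5 km east, 1.7 km north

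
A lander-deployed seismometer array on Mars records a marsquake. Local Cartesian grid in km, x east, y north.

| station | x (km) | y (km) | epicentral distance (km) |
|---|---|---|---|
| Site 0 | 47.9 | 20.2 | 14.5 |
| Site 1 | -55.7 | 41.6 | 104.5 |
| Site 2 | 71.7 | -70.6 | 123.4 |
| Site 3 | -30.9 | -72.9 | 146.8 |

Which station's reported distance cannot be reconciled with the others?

Site 0

Solve using three stations at a time. Using Site 1, Site 2, Site 3 (subtract circle equations pairwise → linear system) gives (x, y) ≈ (48.5, 50.6).
Distances from that point to each station vs reported:
  Site 0: calculated 30.5 vs reported 14.5 → residual 16.0 km
  Site 1: calculated 104.6 vs reported 104.5 → residual 0.1 km
  Site 2: calculated 123.5 vs reported 123.4 → residual 0.1 km
  Site 3: calculated 146.8 vs reported 146.8 → residual 0.0 km
Site 1, Site 2, Site 3 are mutually consistent (residuals ≈ 0); Site 0 is off by 16.0 km.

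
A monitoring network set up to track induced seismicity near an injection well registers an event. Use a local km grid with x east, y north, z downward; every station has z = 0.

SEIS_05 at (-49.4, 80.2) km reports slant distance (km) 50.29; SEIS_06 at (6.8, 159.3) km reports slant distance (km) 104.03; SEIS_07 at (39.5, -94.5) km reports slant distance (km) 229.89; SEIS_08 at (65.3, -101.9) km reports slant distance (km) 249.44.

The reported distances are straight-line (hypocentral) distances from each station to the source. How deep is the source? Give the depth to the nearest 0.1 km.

Each station gives a sphere (x−x_i)² + (y−y_i)² + z² = d_i² (stations at z=0).
Subtracting the SEIS_05 sphere from SEIS_06 and SEIS_07: z² cancels, leaving linear equations in x and y:
112.4 x + 158.2 y = 8257.17
177.8 x − 349.4 y = -48702.23
Solving: x ≈ -71.507, y ≈ 103.000 km (keep extra digits for the depth step; rounded: -71.5, 103.0).
Then from the SEIS_05 sphere: z² = 50.29² − (x + 49.4)² − (y − 80.2)² with x = -71.507, y = 103.000, so z ≈ 38.994 ≈ 39.0 km.

z ≈ 39.0 km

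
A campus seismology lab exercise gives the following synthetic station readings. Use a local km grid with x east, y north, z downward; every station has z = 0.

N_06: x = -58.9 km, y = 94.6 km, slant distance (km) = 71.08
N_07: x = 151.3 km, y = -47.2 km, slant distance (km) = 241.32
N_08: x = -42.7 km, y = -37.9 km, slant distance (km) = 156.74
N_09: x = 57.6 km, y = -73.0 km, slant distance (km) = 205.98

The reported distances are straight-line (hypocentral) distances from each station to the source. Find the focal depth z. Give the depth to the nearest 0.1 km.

depth ≈ 61.8 km

Each station gives a sphere (x−x_i)² + (y−y_i)² + z² = d_i² (stations at z=0).
Subtracting the N_06 sphere from N_07 and N_08: z² cancels, leaving linear equations in x and y:
420.4 x − 283.6 y = -40481.82
32.4 x − 265.0 y = -28673.73
Solving: x ≈ -25.395, y ≈ 105.098 km (keep extra digits for the depth step; rounded: -25.4, 105.1).
Then from the N_06 sphere: z² = 71.08² − (x + 58.9)² − (y − 94.6)² with x = -25.395, y = 105.098, so z ≈ 61.803 ≈ 61.8 km.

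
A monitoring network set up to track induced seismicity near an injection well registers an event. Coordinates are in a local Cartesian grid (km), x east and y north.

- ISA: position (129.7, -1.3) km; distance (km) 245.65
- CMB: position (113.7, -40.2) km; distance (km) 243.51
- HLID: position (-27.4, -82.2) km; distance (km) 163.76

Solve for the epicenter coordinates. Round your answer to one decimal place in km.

Circle about each station: (x − 129.7)² + (y + 1.3)² = 245.65²; (x − 113.7)² + (y + 40.2)² = 243.51²; (x + 27.4)² + (y + 82.2)² = 163.76².
Subtracting pairs of circle equations eliminates x²+y² and gives linear equations (the radical axes):
-32.0 x − 77.8 y = -1233.25
-314.2 x − 161.8 y = 24210.40
Solving the 2×2 system: x ≈ -108.1, y ≈ 60.3 km.

-108.1 km east, 60.3 km north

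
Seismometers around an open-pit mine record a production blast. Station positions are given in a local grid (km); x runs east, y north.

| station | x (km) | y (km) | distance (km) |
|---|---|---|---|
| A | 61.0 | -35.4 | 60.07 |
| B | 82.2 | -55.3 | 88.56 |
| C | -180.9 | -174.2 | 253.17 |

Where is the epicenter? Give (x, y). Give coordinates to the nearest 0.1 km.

Circle about each station: (x − 61.0)² + (y + 35.4)² = 60.07²; (x − 82.2)² + (y + 55.3)² = 88.56²; (x + 180.9)² + (y + 174.2)² = 253.17².
Subtracting the A equation from the B and C equations removes the quadratic terms:
42.4 x − 39.8 y = 606.30
-483.8 x − 277.6 y = -2390.35
Solving the 2×2 system: x ≈ 8.5, y ≈ -6.2 km.

(8.5, -6.2)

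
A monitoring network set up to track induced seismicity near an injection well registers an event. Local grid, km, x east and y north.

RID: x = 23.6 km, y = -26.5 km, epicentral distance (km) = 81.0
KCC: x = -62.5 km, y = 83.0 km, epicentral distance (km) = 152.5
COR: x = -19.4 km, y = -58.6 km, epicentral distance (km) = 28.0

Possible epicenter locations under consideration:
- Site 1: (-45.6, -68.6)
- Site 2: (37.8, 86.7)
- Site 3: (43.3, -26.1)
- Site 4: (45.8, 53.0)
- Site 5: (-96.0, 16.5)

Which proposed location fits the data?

For each candidate, compare |candidate − station| to the reported distance:
Site 1: residuals RID 0.0, KCC 0.0, COR 0.0 → max 0.0 km
Site 2: residuals RID 33.1, KCC 52.1, COR 128.2 → max 128.2 km
Site 3: residuals RID 61.3, KCC 0.5, COR 42.6 → max 61.3 km
Site 4: residuals RID 1.5, KCC 40.1, COR 101.3 → max 101.3 km
Site 5: residuals RID 46.1, KCC 78.0, COR 79.3 → max 79.3 km
Only Site 1 has all residuals ≈ 0.

Site 1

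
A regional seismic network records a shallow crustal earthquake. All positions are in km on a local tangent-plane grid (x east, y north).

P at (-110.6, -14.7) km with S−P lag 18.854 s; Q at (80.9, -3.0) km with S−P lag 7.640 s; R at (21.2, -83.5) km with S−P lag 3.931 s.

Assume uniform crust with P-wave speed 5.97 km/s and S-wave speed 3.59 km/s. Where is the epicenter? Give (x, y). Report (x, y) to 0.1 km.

51.5 km east, -65.2 km north

Distance from S−P lag: d = Δt · v_P v_S / (v_P − v_S) = Δt · (5.97·3.59)/(5.97−3.59) ≈ 9.0052·Δt.
So d_P = 169.78, d_Q = 68.80, d_R = 35.40 km.
Circle about each station: (x + 110.6)² + (y + 14.7)² = 169.78²; (x − 80.9)² + (y + 3.0)² = 68.80²; (x − 21.2)² + (y + 83.5)² = 35.40².
Subtracting the P equation from the Q and R equations removes the quadratic terms:
383.0 x + 23.4 y = 18197.17
263.6 x − 137.6 y = 22545.33
Solving the 2×2 system: x ≈ 51.5, y ≈ -65.2 km.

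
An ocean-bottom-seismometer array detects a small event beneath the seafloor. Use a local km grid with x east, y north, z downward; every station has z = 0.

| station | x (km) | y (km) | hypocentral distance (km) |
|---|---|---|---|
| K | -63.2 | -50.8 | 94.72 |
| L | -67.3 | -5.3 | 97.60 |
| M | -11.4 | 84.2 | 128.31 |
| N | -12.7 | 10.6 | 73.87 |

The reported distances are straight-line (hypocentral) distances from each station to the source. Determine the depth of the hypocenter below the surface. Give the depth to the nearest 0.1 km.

depth ≈ 60.3 km

Each station gives a sphere (x−x_i)² + (y−y_i)² + z² = d_i² (stations at z=0).
Subtracting the K sphere from L and M: z² cancels, leaving linear equations in x and y:
-8.2 x + 91.0 y = -2571.38
103.6 x + 270.0 y = -6846.86
Solving: x ≈ 6.117, y ≈ -27.706 km (keep extra digits for the depth step; rounded: 6.1, -27.7).
Then from the K sphere: z² = 94.72² − (x + 63.2)² − (y + 50.8)² with x = 6.117, y = -27.706, so z ≈ 60.280 ≈ 60.3 km.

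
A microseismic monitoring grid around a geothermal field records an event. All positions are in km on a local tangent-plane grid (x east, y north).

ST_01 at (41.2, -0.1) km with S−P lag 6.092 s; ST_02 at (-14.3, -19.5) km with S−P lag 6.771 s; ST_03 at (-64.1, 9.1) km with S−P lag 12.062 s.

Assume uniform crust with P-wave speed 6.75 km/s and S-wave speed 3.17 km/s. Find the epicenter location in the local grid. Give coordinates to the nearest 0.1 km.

Distance from S−P lag: d = Δt · v_P v_S / (v_P − v_S) = Δt · (6.75·3.17)/(6.75−3.17) ≈ 5.9770·Δt.
So d_ST_01 = 36.41, d_ST_02 = 40.47, d_ST_03 = 72.09 km.
Circle about each station: (x − 41.2)² + (y + 0.1)² = 36.41²; (x + 14.3)² + (y + 19.5)² = 40.47²; (x + 64.1)² + (y − 9.1)² = 72.09².
Subtracting the ST_01 equation from the ST_02 and ST_03 equations removes the quadratic terms:
-111.0 x − 38.8 y = -1424.84
-210.6 x + 18.4 y = -1377.11
Solving the 2×2 system: x ≈ 7.8, y ≈ 14.4 km.

(7.8, 14.4)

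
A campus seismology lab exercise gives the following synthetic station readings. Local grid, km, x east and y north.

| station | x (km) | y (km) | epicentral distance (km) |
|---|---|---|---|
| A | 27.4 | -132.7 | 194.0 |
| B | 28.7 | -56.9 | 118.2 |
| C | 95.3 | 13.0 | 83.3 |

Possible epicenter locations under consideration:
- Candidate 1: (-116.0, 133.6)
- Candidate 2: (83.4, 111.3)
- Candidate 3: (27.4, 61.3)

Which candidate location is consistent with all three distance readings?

For each candidate, compare |candidate − station| to the reported distance:
Candidate 1: residuals A 108.5, B 121.0, C 160.0 → max 160.0 km
Candidate 2: residuals A 56.3, B 58.7, C 15.7 → max 58.7 km
Candidate 3: residuals A 0.0, B 0.0, C 0.0 → max 0.0 km
Only Candidate 3 has all residuals ≈ 0.

Candidate 3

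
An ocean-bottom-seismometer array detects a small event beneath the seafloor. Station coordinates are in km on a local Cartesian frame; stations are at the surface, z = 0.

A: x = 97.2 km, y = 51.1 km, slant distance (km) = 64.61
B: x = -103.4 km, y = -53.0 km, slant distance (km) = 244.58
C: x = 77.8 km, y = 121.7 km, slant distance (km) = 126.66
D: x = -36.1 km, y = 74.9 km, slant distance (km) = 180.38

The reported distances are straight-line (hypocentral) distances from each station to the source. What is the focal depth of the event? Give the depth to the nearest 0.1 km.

depth ≈ 42.5 km

Each station gives a sphere (x−x_i)² + (y−y_i)² + z² = d_i² (stations at z=0).
Subtracting the A sphere from B and C: z² cancels, leaving linear equations in x and y:
-401.2 x − 208.2 y = -54203.41
-38.8 x + 141.2 y = -3063.62
Solving: x ≈ 128.096, y ≈ 13.502 km (keep extra digits for the depth step; rounded: 128.1, 13.5).
Then from the A sphere: z² = 64.61² − (x − 97.2)² − (y − 51.1)² with x = 128.096, y = 13.502, so z ≈ 42.500 ≈ 42.5 km.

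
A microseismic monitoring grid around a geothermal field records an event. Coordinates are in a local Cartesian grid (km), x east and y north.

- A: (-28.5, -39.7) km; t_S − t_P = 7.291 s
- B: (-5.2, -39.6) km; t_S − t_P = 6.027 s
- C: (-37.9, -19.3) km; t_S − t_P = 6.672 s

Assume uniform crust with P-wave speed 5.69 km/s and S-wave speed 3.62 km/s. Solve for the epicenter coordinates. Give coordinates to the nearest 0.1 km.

(18.7, 15.4)

Distance from S−P lag: d = Δt · v_P v_S / (v_P − v_S) = Δt · (5.69·3.62)/(5.69−3.62) ≈ 9.9506·Δt.
So d_A = 72.55, d_B = 59.97, d_C = 66.39 km.
Circle about each station: (x + 28.5)² + (y + 39.7)² = 72.55²; (x + 5.2)² + (y + 39.6)² = 59.97²; (x + 37.9)² + (y + 19.3)² = 66.39².
Subtracting pairs of circle equations eliminates x²+y² and gives linear equations (the radical axes):
46.6 x + 0.2 y = 873.96
-18.8 x + 40.8 y = 276.43
Solving the 2×2 system: x ≈ 18.7, y ≈ 15.4 km.
Check against A (with the unrounded x, y): √((x + 28.5)²+(y + 39.7)²) = 72.53 ≈ 72.55 km. ✓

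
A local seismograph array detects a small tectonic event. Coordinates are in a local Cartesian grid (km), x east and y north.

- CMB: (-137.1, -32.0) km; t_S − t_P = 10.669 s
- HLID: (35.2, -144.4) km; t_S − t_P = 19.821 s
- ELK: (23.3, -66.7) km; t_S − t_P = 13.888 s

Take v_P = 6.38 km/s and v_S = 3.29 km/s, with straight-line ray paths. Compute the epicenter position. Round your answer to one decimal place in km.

(-70.9, -61.5)

Distance from S−P lag: d = Δt · v_P v_S / (v_P − v_S) = Δt · (6.38·3.29)/(6.38−3.29) ≈ 6.7929·Δt.
So d_CMB = 72.47, d_HLID = 134.64, d_ELK = 94.34 km.
Circle about each station: (x + 137.1)² + (y + 32.0)² = 72.47²; (x − 35.2)² + (y + 144.4)² = 134.64²; (x − 23.3)² + (y + 66.7)² = 94.34².
Subtracting the CMB equation from the HLID and ELK equations removes the quadratic terms:
344.6 x − 224.8 y = -10606.04
320.8 x − 69.4 y = -18476.76
Solving the 2×2 system: x ≈ -70.9, y ≈ -61.5 km.
Check against CMB (with the unrounded x, y): √((x + 137.1)²+(y + 32.0)²) = 72.48 ≈ 72.47 km. ✓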